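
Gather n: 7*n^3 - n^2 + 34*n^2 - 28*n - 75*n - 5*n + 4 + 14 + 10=7*n^3 + 33*n^2 - 108*n + 28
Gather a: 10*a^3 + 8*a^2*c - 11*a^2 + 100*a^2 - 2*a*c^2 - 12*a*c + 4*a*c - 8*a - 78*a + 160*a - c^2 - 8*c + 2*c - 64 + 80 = 10*a^3 + a^2*(8*c + 89) + a*(-2*c^2 - 8*c + 74) - c^2 - 6*c + 16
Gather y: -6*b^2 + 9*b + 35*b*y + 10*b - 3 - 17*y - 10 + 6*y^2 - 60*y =-6*b^2 + 19*b + 6*y^2 + y*(35*b - 77) - 13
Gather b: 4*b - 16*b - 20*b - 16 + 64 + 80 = 128 - 32*b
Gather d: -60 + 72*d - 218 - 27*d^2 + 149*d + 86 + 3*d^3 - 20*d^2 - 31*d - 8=3*d^3 - 47*d^2 + 190*d - 200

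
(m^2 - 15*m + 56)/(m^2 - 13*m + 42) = (m - 8)/(m - 6)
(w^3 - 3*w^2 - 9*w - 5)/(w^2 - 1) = (w^2 - 4*w - 5)/(w - 1)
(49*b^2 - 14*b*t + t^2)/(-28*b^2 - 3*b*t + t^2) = (-7*b + t)/(4*b + t)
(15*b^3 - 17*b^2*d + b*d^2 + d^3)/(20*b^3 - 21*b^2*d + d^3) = (3*b - d)/(4*b - d)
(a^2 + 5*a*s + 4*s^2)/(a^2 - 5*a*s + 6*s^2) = (a^2 + 5*a*s + 4*s^2)/(a^2 - 5*a*s + 6*s^2)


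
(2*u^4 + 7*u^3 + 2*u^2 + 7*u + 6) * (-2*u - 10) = -4*u^5 - 34*u^4 - 74*u^3 - 34*u^2 - 82*u - 60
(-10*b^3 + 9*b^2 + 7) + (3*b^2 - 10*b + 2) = -10*b^3 + 12*b^2 - 10*b + 9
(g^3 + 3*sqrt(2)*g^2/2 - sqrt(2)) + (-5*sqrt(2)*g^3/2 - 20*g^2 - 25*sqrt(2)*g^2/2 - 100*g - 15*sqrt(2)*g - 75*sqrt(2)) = -5*sqrt(2)*g^3/2 + g^3 - 20*g^2 - 11*sqrt(2)*g^2 - 100*g - 15*sqrt(2)*g - 76*sqrt(2)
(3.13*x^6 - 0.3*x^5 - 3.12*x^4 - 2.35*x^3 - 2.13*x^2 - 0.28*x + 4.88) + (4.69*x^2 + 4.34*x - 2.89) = 3.13*x^6 - 0.3*x^5 - 3.12*x^4 - 2.35*x^3 + 2.56*x^2 + 4.06*x + 1.99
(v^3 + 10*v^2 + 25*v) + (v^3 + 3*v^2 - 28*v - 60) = 2*v^3 + 13*v^2 - 3*v - 60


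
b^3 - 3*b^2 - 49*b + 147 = (b - 7)*(b - 3)*(b + 7)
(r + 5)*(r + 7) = r^2 + 12*r + 35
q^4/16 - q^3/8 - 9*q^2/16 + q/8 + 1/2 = (q/4 + 1/4)*(q/4 + 1/2)*(q - 4)*(q - 1)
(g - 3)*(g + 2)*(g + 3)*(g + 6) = g^4 + 8*g^3 + 3*g^2 - 72*g - 108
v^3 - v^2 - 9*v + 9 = (v - 3)*(v - 1)*(v + 3)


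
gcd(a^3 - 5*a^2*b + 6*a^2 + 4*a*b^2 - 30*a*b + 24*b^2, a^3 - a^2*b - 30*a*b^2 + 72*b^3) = a - 4*b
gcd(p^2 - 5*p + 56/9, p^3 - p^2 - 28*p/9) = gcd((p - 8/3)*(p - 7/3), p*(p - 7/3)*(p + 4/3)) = p - 7/3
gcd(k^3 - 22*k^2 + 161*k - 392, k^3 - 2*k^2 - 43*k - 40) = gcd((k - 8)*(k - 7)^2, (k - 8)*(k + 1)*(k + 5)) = k - 8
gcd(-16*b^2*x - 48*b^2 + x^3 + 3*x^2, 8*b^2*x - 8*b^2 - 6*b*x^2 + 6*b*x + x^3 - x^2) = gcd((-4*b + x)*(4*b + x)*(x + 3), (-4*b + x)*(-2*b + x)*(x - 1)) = -4*b + x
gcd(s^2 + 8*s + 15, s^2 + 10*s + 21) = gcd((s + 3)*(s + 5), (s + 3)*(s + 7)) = s + 3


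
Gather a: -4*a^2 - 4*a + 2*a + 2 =-4*a^2 - 2*a + 2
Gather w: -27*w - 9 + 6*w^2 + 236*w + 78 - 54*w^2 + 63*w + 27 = -48*w^2 + 272*w + 96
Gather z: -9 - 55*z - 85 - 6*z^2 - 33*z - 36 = -6*z^2 - 88*z - 130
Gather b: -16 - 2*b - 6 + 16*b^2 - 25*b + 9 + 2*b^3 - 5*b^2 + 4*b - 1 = 2*b^3 + 11*b^2 - 23*b - 14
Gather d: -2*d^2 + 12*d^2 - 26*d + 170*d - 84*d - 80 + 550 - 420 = 10*d^2 + 60*d + 50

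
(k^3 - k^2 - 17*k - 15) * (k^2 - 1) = k^5 - k^4 - 18*k^3 - 14*k^2 + 17*k + 15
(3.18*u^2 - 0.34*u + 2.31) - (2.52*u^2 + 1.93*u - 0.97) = 0.66*u^2 - 2.27*u + 3.28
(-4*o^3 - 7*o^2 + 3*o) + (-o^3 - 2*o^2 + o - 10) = -5*o^3 - 9*o^2 + 4*o - 10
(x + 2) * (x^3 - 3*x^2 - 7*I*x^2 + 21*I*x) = x^4 - x^3 - 7*I*x^3 - 6*x^2 + 7*I*x^2 + 42*I*x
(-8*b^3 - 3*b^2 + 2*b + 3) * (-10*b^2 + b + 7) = 80*b^5 + 22*b^4 - 79*b^3 - 49*b^2 + 17*b + 21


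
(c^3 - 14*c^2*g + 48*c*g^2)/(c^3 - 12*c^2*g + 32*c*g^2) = (c - 6*g)/(c - 4*g)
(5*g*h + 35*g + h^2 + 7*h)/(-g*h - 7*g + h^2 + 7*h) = (-5*g - h)/(g - h)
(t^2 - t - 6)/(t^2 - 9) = (t + 2)/(t + 3)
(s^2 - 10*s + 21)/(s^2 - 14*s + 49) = (s - 3)/(s - 7)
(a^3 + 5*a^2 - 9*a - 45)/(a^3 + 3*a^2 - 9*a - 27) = (a + 5)/(a + 3)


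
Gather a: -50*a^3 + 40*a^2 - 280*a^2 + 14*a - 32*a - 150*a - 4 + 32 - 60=-50*a^3 - 240*a^2 - 168*a - 32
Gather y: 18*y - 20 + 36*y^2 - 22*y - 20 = 36*y^2 - 4*y - 40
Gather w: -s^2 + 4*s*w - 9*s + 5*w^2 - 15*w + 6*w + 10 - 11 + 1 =-s^2 - 9*s + 5*w^2 + w*(4*s - 9)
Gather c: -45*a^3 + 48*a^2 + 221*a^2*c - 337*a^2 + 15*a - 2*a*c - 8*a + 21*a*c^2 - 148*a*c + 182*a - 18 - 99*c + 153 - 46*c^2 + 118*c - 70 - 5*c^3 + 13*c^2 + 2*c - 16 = -45*a^3 - 289*a^2 + 189*a - 5*c^3 + c^2*(21*a - 33) + c*(221*a^2 - 150*a + 21) + 49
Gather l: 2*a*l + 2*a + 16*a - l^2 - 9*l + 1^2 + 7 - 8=18*a - l^2 + l*(2*a - 9)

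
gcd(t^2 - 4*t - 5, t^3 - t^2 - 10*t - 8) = t + 1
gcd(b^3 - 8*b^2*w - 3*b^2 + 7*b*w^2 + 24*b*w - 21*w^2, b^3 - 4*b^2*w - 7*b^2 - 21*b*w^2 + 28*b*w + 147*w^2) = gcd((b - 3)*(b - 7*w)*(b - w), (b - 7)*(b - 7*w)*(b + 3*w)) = -b + 7*w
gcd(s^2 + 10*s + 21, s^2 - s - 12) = s + 3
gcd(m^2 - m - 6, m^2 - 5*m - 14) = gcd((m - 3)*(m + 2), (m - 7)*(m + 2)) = m + 2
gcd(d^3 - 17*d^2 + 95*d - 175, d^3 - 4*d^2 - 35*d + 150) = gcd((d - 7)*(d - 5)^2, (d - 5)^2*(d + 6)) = d^2 - 10*d + 25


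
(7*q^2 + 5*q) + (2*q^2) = 9*q^2 + 5*q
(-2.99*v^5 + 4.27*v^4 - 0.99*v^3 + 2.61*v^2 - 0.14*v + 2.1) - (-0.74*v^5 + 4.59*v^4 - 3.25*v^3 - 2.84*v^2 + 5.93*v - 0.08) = -2.25*v^5 - 0.32*v^4 + 2.26*v^3 + 5.45*v^2 - 6.07*v + 2.18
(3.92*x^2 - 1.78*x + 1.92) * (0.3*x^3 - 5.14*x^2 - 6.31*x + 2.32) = 1.176*x^5 - 20.6828*x^4 - 15.01*x^3 + 10.4574*x^2 - 16.2448*x + 4.4544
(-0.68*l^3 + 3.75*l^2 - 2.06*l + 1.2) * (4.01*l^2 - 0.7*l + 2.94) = -2.7268*l^5 + 15.5135*l^4 - 12.8848*l^3 + 17.279*l^2 - 6.8964*l + 3.528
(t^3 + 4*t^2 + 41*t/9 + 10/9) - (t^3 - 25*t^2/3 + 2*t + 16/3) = 37*t^2/3 + 23*t/9 - 38/9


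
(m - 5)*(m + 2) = m^2 - 3*m - 10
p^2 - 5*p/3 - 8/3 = (p - 8/3)*(p + 1)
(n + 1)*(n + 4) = n^2 + 5*n + 4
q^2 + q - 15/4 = (q - 3/2)*(q + 5/2)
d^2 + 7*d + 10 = (d + 2)*(d + 5)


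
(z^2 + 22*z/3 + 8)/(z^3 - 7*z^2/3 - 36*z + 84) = (3*z + 4)/(3*z^2 - 25*z + 42)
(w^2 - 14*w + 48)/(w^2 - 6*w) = (w - 8)/w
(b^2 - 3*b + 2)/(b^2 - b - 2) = (b - 1)/(b + 1)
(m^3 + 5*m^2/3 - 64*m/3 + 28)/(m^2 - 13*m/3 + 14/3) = m + 6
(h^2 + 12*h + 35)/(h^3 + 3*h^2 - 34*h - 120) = (h + 7)/(h^2 - 2*h - 24)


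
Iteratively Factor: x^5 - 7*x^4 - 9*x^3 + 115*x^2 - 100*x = (x)*(x^4 - 7*x^3 - 9*x^2 + 115*x - 100) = x*(x + 4)*(x^3 - 11*x^2 + 35*x - 25) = x*(x - 1)*(x + 4)*(x^2 - 10*x + 25) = x*(x - 5)*(x - 1)*(x + 4)*(x - 5)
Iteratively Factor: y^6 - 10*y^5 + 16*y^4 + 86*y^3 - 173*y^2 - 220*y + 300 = (y - 1)*(y^5 - 9*y^4 + 7*y^3 + 93*y^2 - 80*y - 300) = (y - 3)*(y - 1)*(y^4 - 6*y^3 - 11*y^2 + 60*y + 100) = (y - 3)*(y - 1)*(y + 2)*(y^3 - 8*y^2 + 5*y + 50) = (y - 5)*(y - 3)*(y - 1)*(y + 2)*(y^2 - 3*y - 10) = (y - 5)^2*(y - 3)*(y - 1)*(y + 2)*(y + 2)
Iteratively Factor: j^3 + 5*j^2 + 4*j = (j)*(j^2 + 5*j + 4) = j*(j + 1)*(j + 4)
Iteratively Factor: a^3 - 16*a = (a)*(a^2 - 16) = a*(a - 4)*(a + 4)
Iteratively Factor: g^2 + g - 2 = (g - 1)*(g + 2)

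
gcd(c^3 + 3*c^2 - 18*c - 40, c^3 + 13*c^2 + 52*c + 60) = c^2 + 7*c + 10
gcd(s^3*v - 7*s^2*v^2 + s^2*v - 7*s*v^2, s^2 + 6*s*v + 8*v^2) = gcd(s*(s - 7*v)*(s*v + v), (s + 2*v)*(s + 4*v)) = 1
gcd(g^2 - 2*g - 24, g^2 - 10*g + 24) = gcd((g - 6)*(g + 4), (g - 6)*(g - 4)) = g - 6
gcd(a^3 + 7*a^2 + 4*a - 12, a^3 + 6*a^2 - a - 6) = a^2 + 5*a - 6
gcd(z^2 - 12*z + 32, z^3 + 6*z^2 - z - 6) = 1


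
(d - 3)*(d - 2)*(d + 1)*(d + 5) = d^4 + d^3 - 19*d^2 + 11*d + 30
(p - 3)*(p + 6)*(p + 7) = p^3 + 10*p^2 + 3*p - 126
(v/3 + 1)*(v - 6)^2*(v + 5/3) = v^4/3 - 22*v^3/9 - 5*v^2 + 36*v + 60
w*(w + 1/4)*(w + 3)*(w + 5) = w^4 + 33*w^3/4 + 17*w^2 + 15*w/4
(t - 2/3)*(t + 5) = t^2 + 13*t/3 - 10/3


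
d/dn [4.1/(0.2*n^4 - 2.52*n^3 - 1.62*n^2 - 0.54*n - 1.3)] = (-3.28*n^3 + 30.996*n^2 + 13.284*n + 2.214)/(-0.2*n^4 + 2.52*n^3 + 1.62*n^2 + 0.54*n + 1.3)^2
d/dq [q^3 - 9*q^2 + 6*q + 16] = 3*q^2 - 18*q + 6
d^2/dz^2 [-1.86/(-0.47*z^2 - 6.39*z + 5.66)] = (-0.821748*z^2 - 11.172276*z + 1.86*(0.94*z + 6.39)*(1.88*z + 12.78) + 9.895944)/(0.47*z^2 + 6.39*z - 5.66)^3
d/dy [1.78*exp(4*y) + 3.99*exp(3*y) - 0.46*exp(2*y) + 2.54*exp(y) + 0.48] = (7.12*exp(3*y) + 11.97*exp(2*y) - 0.92*exp(y) + 2.54)*exp(y)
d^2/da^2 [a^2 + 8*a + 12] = 2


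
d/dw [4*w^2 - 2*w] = 8*w - 2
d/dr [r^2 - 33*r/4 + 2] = 2*r - 33/4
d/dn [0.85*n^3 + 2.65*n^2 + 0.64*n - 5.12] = 2.55*n^2 + 5.3*n + 0.64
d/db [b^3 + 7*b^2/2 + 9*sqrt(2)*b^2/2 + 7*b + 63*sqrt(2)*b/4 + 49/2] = 3*b^2 + 7*b + 9*sqrt(2)*b + 7 + 63*sqrt(2)/4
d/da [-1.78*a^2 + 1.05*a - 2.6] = 1.05 - 3.56*a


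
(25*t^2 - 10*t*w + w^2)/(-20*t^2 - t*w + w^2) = (-5*t + w)/(4*t + w)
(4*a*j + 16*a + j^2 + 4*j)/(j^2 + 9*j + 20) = (4*a + j)/(j + 5)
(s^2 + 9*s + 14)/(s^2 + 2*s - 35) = (s + 2)/(s - 5)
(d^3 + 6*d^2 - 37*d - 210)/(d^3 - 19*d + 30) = (d^2 + d - 42)/(d^2 - 5*d + 6)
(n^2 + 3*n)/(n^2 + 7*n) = (n + 3)/(n + 7)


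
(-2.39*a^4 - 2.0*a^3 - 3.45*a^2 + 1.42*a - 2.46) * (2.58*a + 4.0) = -6.1662*a^5 - 14.72*a^4 - 16.901*a^3 - 10.1364*a^2 - 0.6668*a - 9.84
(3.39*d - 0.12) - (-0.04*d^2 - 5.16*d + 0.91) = 0.04*d^2 + 8.55*d - 1.03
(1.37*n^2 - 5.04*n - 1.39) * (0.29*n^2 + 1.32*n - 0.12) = 0.3973*n^4 + 0.3468*n^3 - 7.2203*n^2 - 1.23*n + 0.1668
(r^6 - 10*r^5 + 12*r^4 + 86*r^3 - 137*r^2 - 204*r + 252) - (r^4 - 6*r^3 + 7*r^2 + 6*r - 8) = r^6 - 10*r^5 + 11*r^4 + 92*r^3 - 144*r^2 - 210*r + 260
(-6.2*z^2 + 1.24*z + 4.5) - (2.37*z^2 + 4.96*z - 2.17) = -8.57*z^2 - 3.72*z + 6.67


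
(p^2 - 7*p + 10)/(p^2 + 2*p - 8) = (p - 5)/(p + 4)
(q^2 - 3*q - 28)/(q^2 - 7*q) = (q + 4)/q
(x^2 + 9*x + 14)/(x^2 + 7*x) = (x + 2)/x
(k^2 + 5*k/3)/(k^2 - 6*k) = (k + 5/3)/(k - 6)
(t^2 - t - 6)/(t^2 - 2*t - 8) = (t - 3)/(t - 4)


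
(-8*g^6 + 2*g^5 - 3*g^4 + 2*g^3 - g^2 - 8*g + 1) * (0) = 0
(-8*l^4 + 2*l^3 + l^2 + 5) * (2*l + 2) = -16*l^5 - 12*l^4 + 6*l^3 + 2*l^2 + 10*l + 10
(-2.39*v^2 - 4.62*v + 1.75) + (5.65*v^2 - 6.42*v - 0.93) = 3.26*v^2 - 11.04*v + 0.82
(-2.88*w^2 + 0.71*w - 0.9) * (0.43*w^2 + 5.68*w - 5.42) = -1.2384*w^4 - 16.0531*w^3 + 19.2554*w^2 - 8.9602*w + 4.878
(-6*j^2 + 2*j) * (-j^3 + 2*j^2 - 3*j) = 6*j^5 - 14*j^4 + 22*j^3 - 6*j^2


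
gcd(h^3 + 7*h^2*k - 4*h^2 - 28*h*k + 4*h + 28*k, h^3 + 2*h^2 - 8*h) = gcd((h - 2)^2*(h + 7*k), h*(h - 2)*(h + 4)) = h - 2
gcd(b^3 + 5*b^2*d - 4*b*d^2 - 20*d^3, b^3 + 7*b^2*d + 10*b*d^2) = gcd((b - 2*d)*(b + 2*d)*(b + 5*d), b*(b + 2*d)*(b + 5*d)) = b^2 + 7*b*d + 10*d^2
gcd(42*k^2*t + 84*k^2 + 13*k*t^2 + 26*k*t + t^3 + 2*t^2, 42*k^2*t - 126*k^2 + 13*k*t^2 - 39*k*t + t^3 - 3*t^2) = 42*k^2 + 13*k*t + t^2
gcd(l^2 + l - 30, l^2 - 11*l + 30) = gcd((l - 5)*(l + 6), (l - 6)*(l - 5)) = l - 5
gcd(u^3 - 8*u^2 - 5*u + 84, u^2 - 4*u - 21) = u^2 - 4*u - 21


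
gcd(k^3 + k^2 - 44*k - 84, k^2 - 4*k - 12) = k + 2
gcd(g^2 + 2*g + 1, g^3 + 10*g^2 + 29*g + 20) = g + 1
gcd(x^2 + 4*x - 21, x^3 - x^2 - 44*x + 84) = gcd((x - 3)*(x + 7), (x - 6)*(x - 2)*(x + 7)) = x + 7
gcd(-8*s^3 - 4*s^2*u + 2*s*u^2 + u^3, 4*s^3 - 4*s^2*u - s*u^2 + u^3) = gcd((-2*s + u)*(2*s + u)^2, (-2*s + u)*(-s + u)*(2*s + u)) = 4*s^2 - u^2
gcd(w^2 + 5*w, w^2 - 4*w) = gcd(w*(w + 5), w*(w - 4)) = w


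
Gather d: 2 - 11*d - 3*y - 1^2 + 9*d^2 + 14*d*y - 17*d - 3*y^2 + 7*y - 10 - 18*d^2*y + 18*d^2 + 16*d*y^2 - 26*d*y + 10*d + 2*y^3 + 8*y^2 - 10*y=d^2*(27 - 18*y) + d*(16*y^2 - 12*y - 18) + 2*y^3 + 5*y^2 - 6*y - 9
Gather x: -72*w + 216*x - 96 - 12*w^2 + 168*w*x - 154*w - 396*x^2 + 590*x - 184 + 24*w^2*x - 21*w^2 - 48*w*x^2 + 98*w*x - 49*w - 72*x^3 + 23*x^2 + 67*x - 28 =-33*w^2 - 275*w - 72*x^3 + x^2*(-48*w - 373) + x*(24*w^2 + 266*w + 873) - 308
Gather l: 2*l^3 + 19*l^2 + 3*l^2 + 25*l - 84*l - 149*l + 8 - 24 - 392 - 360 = 2*l^3 + 22*l^2 - 208*l - 768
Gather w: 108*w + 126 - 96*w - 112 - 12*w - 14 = 0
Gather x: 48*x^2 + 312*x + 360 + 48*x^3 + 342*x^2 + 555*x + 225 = 48*x^3 + 390*x^2 + 867*x + 585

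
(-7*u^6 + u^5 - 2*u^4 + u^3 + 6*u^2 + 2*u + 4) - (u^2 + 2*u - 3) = -7*u^6 + u^5 - 2*u^4 + u^3 + 5*u^2 + 7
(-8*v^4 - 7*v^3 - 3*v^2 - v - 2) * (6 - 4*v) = 32*v^5 - 20*v^4 - 30*v^3 - 14*v^2 + 2*v - 12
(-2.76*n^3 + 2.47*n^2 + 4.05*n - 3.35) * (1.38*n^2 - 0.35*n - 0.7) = -3.8088*n^5 + 4.3746*n^4 + 6.6565*n^3 - 7.7695*n^2 - 1.6625*n + 2.345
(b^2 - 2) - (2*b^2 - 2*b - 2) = -b^2 + 2*b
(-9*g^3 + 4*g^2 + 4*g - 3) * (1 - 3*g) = 27*g^4 - 21*g^3 - 8*g^2 + 13*g - 3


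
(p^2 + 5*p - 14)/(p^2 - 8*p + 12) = (p + 7)/(p - 6)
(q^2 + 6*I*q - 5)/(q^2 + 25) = (q + I)/(q - 5*I)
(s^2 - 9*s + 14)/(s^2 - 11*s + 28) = (s - 2)/(s - 4)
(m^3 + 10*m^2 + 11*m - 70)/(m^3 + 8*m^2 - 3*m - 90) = (m^2 + 5*m - 14)/(m^2 + 3*m - 18)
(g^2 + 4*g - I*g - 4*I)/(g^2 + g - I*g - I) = (g + 4)/(g + 1)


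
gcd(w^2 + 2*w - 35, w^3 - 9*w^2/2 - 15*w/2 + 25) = w - 5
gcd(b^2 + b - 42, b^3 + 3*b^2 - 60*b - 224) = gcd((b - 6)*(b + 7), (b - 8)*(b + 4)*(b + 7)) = b + 7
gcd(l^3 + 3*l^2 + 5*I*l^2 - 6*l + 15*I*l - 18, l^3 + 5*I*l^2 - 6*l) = l^2 + 5*I*l - 6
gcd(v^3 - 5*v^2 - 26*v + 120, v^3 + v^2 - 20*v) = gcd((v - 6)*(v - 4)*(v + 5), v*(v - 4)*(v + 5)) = v^2 + v - 20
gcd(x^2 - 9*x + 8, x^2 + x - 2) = x - 1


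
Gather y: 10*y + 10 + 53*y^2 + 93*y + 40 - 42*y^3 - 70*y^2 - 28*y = -42*y^3 - 17*y^2 + 75*y + 50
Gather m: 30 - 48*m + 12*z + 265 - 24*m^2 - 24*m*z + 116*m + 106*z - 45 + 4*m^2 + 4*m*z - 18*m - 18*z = -20*m^2 + m*(50 - 20*z) + 100*z + 250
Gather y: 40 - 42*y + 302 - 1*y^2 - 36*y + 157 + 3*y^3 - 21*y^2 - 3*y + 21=3*y^3 - 22*y^2 - 81*y + 520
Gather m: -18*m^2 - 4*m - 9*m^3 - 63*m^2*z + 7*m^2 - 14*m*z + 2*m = -9*m^3 + m^2*(-63*z - 11) + m*(-14*z - 2)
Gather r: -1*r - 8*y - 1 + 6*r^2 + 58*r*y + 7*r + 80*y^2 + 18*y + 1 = 6*r^2 + r*(58*y + 6) + 80*y^2 + 10*y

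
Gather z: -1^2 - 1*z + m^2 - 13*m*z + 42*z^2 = m^2 + 42*z^2 + z*(-13*m - 1) - 1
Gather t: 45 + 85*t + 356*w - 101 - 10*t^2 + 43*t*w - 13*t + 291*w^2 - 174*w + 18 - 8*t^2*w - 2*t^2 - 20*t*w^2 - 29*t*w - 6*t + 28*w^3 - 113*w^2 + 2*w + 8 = t^2*(-8*w - 12) + t*(-20*w^2 + 14*w + 66) + 28*w^3 + 178*w^2 + 184*w - 30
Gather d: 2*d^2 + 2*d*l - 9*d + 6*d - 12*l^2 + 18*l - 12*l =2*d^2 + d*(2*l - 3) - 12*l^2 + 6*l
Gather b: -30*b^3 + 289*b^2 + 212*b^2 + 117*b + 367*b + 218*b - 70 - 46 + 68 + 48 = -30*b^3 + 501*b^2 + 702*b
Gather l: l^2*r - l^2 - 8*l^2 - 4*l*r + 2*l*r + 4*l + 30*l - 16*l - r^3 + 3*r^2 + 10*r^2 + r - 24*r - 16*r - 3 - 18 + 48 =l^2*(r - 9) + l*(18 - 2*r) - r^3 + 13*r^2 - 39*r + 27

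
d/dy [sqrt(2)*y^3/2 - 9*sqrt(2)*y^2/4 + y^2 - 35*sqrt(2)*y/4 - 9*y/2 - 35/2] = 3*sqrt(2)*y^2/2 - 9*sqrt(2)*y/2 + 2*y - 35*sqrt(2)/4 - 9/2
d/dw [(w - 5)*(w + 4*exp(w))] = w + (w - 5)*(4*exp(w) + 1) + 4*exp(w)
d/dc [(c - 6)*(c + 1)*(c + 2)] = 3*c^2 - 6*c - 16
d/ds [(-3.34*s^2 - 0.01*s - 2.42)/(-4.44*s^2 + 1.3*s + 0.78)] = (-4.3864*s^2 - 26.7*s + 3.1382)/(19.7136*s^4 - 11.544*s^3 - 5.2364*s^2 + 2.028*s + 0.6084)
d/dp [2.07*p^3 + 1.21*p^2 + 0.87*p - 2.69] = 6.21*p^2 + 2.42*p + 0.87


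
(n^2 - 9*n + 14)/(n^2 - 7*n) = (n - 2)/n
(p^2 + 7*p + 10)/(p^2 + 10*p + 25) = (p + 2)/(p + 5)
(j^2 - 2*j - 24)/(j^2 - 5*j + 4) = (j^2 - 2*j - 24)/(j^2 - 5*j + 4)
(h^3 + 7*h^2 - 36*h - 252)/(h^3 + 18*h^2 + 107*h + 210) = (h - 6)/(h + 5)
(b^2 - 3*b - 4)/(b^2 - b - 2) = (b - 4)/(b - 2)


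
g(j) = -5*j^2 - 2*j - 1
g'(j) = -10*j - 2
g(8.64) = -391.53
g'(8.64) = -88.40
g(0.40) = -2.60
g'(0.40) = -6.00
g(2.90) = -48.85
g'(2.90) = -31.00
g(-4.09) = -76.46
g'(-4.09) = 38.90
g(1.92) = -23.27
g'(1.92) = -21.20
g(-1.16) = -5.41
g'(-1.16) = 9.60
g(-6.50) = -199.25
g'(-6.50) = 63.00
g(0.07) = -1.16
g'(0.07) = -2.70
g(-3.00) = -40.00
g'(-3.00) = 28.00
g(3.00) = -52.00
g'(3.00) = -32.00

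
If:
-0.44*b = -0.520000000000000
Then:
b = 1.18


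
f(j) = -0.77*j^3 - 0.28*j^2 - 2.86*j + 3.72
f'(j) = -2.31*j^2 - 0.56*j - 2.86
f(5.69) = -163.47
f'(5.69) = -80.84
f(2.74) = -22.06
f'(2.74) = -21.74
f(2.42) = -15.75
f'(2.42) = -17.74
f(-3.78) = 52.12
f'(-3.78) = -33.75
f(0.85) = 0.61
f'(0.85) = -5.00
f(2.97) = -27.42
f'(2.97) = -24.90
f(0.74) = 1.14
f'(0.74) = -4.54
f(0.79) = 0.91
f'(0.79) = -4.74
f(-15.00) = 2582.37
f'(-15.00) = -514.21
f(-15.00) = 2582.37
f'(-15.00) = -514.21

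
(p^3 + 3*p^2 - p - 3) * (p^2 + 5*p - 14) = p^5 + 8*p^4 - 50*p^2 - p + 42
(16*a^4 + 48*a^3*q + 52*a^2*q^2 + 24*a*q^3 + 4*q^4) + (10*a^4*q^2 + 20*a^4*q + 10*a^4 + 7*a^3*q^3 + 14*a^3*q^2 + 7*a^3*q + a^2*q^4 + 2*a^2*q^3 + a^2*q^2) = 10*a^4*q^2 + 20*a^4*q + 26*a^4 + 7*a^3*q^3 + 14*a^3*q^2 + 55*a^3*q + a^2*q^4 + 2*a^2*q^3 + 53*a^2*q^2 + 24*a*q^3 + 4*q^4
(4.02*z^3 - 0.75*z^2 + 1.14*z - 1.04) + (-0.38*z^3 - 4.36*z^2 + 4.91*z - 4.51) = 3.64*z^3 - 5.11*z^2 + 6.05*z - 5.55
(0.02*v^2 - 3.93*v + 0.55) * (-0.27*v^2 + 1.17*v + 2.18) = -0.0054*v^4 + 1.0845*v^3 - 4.703*v^2 - 7.9239*v + 1.199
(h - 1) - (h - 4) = 3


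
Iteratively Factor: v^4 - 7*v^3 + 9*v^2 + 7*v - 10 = (v + 1)*(v^3 - 8*v^2 + 17*v - 10) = (v - 5)*(v + 1)*(v^2 - 3*v + 2) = (v - 5)*(v - 1)*(v + 1)*(v - 2)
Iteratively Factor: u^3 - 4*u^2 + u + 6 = (u - 2)*(u^2 - 2*u - 3) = (u - 2)*(u + 1)*(u - 3)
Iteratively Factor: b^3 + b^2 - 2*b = (b + 2)*(b^2 - b) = b*(b + 2)*(b - 1)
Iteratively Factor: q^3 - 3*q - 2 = (q + 1)*(q^2 - q - 2) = (q - 2)*(q + 1)*(q + 1)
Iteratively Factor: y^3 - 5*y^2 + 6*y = (y)*(y^2 - 5*y + 6) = y*(y - 3)*(y - 2)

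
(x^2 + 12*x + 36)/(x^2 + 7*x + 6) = (x + 6)/(x + 1)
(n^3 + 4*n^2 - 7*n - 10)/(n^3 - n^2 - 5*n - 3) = (n^2 + 3*n - 10)/(n^2 - 2*n - 3)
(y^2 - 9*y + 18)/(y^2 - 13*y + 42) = (y - 3)/(y - 7)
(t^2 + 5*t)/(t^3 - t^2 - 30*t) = 1/(t - 6)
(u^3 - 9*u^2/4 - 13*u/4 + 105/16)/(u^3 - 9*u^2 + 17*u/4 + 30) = (8*u^2 + 2*u - 21)/(4*(2*u^2 - 13*u - 24))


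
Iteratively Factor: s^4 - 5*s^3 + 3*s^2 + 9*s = (s - 3)*(s^3 - 2*s^2 - 3*s) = (s - 3)*(s + 1)*(s^2 - 3*s) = s*(s - 3)*(s + 1)*(s - 3)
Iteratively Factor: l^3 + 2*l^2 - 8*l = (l + 4)*(l^2 - 2*l) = l*(l + 4)*(l - 2)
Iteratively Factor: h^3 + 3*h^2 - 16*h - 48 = (h - 4)*(h^2 + 7*h + 12) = (h - 4)*(h + 3)*(h + 4)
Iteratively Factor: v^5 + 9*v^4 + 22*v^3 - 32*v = (v + 4)*(v^4 + 5*v^3 + 2*v^2 - 8*v) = (v + 4)^2*(v^3 + v^2 - 2*v) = (v - 1)*(v + 4)^2*(v^2 + 2*v) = v*(v - 1)*(v + 4)^2*(v + 2)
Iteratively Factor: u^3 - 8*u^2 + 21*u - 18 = (u - 2)*(u^2 - 6*u + 9) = (u - 3)*(u - 2)*(u - 3)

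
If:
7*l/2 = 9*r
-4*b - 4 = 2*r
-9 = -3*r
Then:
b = -5/2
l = 54/7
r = 3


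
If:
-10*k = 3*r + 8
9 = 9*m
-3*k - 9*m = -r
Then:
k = -35/19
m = 1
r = 66/19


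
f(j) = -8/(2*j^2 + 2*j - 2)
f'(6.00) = 0.03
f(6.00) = -0.10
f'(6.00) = 0.03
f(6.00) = -0.10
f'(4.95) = 0.05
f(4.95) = -0.14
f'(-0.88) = -2.49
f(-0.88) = 3.62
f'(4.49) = 0.07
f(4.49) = -0.17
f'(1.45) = 2.39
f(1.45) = -1.57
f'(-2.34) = -3.23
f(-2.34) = -1.87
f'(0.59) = 2275.81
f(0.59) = 64.62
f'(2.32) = 0.50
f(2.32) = -0.60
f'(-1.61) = -27714.49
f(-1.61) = 223.46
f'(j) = -8*(-4*j - 2)/(2*j^2 + 2*j - 2)^2 = 4*(2*j + 1)/(j^2 + j - 1)^2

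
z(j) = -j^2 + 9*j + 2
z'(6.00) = -3.00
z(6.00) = 20.00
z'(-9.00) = 27.00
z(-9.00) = -160.00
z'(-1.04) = 11.08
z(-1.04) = -8.44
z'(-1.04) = 11.08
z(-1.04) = -8.44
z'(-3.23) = 15.46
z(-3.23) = -37.50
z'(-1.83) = 12.66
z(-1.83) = -17.82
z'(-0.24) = 9.48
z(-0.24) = -0.22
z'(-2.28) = 13.56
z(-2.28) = -23.72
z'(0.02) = 8.96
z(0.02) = 2.18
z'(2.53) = 3.94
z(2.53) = 18.37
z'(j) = 9 - 2*j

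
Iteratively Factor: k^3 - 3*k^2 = (k - 3)*(k^2) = k*(k - 3)*(k)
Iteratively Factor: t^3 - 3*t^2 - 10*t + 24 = (t - 4)*(t^2 + t - 6) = (t - 4)*(t - 2)*(t + 3)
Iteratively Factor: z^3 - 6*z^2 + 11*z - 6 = (z - 1)*(z^2 - 5*z + 6) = (z - 3)*(z - 1)*(z - 2)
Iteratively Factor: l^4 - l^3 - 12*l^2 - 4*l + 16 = (l + 2)*(l^3 - 3*l^2 - 6*l + 8) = (l - 4)*(l + 2)*(l^2 + l - 2) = (l - 4)*(l + 2)^2*(l - 1)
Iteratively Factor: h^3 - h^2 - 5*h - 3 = (h + 1)*(h^2 - 2*h - 3) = (h + 1)^2*(h - 3)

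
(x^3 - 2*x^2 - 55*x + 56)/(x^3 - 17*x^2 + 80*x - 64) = (x + 7)/(x - 8)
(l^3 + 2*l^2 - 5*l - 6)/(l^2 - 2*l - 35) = (-l^3 - 2*l^2 + 5*l + 6)/(-l^2 + 2*l + 35)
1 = 1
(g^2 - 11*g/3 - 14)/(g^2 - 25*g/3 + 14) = (3*g + 7)/(3*g - 7)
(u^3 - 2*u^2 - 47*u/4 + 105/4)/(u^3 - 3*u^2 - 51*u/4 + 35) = (u - 3)/(u - 4)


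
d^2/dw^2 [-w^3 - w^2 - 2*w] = -6*w - 2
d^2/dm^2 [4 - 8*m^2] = -16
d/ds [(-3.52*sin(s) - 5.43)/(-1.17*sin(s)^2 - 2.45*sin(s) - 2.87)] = (-12.7062*sin(s) + 2.0592*cos(2*s) - 5.2603)*cos(s)/(1.17*sin(s)^2 + 2.45*sin(s) + 2.87)^2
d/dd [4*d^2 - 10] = 8*d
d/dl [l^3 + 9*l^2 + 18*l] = 3*l^2 + 18*l + 18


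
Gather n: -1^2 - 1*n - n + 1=-2*n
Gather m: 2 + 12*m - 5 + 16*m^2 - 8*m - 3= 16*m^2 + 4*m - 6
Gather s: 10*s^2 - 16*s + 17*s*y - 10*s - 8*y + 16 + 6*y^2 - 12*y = 10*s^2 + s*(17*y - 26) + 6*y^2 - 20*y + 16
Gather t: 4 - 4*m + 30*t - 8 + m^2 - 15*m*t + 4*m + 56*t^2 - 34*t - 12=m^2 + 56*t^2 + t*(-15*m - 4) - 16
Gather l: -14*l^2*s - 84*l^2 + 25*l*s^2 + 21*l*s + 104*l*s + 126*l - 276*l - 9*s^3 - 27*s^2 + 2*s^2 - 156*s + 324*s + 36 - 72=l^2*(-14*s - 84) + l*(25*s^2 + 125*s - 150) - 9*s^3 - 25*s^2 + 168*s - 36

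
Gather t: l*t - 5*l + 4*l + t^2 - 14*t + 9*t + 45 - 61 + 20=-l + t^2 + t*(l - 5) + 4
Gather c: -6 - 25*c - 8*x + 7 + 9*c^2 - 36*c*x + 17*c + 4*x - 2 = 9*c^2 + c*(-36*x - 8) - 4*x - 1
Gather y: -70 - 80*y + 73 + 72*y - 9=-8*y - 6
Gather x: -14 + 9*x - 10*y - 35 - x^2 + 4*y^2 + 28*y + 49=-x^2 + 9*x + 4*y^2 + 18*y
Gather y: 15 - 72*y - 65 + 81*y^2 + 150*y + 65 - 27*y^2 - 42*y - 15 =54*y^2 + 36*y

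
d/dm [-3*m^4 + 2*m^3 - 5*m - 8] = -12*m^3 + 6*m^2 - 5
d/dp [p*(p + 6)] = 2*p + 6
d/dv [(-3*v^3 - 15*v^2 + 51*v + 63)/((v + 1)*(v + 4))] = 3*(-v^2 - 8*v - 37)/(v^2 + 8*v + 16)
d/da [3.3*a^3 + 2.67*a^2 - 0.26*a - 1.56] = 9.9*a^2 + 5.34*a - 0.26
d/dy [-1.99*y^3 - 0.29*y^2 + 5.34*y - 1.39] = -5.97*y^2 - 0.58*y + 5.34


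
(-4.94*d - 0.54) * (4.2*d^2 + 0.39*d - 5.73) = -20.748*d^3 - 4.1946*d^2 + 28.0956*d + 3.0942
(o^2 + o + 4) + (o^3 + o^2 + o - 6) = o^3 + 2*o^2 + 2*o - 2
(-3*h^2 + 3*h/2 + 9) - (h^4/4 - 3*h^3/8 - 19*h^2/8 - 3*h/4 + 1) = -h^4/4 + 3*h^3/8 - 5*h^2/8 + 9*h/4 + 8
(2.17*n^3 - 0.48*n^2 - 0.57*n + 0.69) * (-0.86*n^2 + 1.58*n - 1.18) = -1.8662*n^5 + 3.8414*n^4 - 2.8288*n^3 - 0.9276*n^2 + 1.7628*n - 0.8142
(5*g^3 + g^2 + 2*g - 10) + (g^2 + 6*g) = 5*g^3 + 2*g^2 + 8*g - 10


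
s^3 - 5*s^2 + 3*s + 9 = (s - 3)^2*(s + 1)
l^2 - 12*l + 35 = (l - 7)*(l - 5)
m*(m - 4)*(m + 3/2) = m^3 - 5*m^2/2 - 6*m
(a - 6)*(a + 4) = a^2 - 2*a - 24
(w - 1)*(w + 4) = w^2 + 3*w - 4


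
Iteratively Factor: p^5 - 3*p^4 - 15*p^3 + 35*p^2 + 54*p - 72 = (p - 4)*(p^4 + p^3 - 11*p^2 - 9*p + 18) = (p - 4)*(p + 3)*(p^3 - 2*p^2 - 5*p + 6) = (p - 4)*(p - 1)*(p + 3)*(p^2 - p - 6) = (p - 4)*(p - 1)*(p + 2)*(p + 3)*(p - 3)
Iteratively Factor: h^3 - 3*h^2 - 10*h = (h)*(h^2 - 3*h - 10) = h*(h + 2)*(h - 5)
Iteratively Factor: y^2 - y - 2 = (y - 2)*(y + 1)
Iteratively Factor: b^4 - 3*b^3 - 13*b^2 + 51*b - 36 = (b + 4)*(b^3 - 7*b^2 + 15*b - 9) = (b - 3)*(b + 4)*(b^2 - 4*b + 3) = (b - 3)*(b - 1)*(b + 4)*(b - 3)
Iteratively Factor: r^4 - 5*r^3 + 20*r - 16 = (r + 2)*(r^3 - 7*r^2 + 14*r - 8) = (r - 4)*(r + 2)*(r^2 - 3*r + 2) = (r - 4)*(r - 1)*(r + 2)*(r - 2)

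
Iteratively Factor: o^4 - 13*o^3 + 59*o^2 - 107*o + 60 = (o - 5)*(o^3 - 8*o^2 + 19*o - 12) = (o - 5)*(o - 3)*(o^2 - 5*o + 4) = (o - 5)*(o - 4)*(o - 3)*(o - 1)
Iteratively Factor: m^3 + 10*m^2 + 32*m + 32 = (m + 4)*(m^2 + 6*m + 8) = (m + 4)^2*(m + 2)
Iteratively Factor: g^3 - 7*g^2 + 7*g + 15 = (g + 1)*(g^2 - 8*g + 15) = (g - 3)*(g + 1)*(g - 5)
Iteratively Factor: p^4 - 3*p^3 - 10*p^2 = (p)*(p^3 - 3*p^2 - 10*p) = p^2*(p^2 - 3*p - 10) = p^2*(p + 2)*(p - 5)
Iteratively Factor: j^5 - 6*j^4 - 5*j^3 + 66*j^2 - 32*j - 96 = (j + 3)*(j^4 - 9*j^3 + 22*j^2 - 32) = (j - 4)*(j + 3)*(j^3 - 5*j^2 + 2*j + 8) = (j - 4)*(j - 2)*(j + 3)*(j^2 - 3*j - 4) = (j - 4)*(j - 2)*(j + 1)*(j + 3)*(j - 4)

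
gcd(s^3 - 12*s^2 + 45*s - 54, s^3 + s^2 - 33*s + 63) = s^2 - 6*s + 9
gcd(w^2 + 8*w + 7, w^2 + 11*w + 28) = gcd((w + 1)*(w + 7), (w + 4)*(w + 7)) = w + 7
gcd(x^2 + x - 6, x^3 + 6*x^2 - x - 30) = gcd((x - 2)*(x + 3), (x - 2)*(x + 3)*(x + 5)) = x^2 + x - 6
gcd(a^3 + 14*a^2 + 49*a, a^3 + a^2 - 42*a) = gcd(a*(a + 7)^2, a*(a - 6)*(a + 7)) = a^2 + 7*a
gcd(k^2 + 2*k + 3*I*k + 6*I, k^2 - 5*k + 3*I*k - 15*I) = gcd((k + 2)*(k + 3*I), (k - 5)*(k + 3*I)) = k + 3*I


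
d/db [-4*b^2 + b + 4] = 1 - 8*b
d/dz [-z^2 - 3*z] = -2*z - 3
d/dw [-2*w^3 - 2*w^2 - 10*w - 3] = -6*w^2 - 4*w - 10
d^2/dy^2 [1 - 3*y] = 0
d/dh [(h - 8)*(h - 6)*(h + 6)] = 3*h^2 - 16*h - 36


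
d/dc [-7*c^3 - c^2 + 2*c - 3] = -21*c^2 - 2*c + 2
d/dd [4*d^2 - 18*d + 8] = 8*d - 18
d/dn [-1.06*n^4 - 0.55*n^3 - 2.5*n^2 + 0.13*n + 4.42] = -4.24*n^3 - 1.65*n^2 - 5.0*n + 0.13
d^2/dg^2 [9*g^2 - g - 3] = 18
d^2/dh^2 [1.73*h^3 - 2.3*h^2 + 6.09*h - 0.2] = 10.38*h - 4.6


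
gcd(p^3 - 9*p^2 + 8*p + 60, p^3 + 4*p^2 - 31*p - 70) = p^2 - 3*p - 10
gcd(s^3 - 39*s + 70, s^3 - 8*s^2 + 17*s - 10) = s^2 - 7*s + 10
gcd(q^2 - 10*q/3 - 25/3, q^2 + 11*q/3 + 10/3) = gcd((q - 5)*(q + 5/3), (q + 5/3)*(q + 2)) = q + 5/3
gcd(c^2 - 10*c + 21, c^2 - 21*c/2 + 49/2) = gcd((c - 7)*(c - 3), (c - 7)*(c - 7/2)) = c - 7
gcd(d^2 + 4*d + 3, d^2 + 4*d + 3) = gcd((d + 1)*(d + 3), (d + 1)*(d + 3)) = d^2 + 4*d + 3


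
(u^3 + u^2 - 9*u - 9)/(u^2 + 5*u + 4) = (u^2 - 9)/(u + 4)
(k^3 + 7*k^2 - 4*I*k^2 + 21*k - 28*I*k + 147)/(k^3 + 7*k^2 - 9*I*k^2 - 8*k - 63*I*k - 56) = (k^2 - 4*I*k + 21)/(k^2 - 9*I*k - 8)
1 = 1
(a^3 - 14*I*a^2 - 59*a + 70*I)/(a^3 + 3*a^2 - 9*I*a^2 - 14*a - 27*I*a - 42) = (a - 5*I)/(a + 3)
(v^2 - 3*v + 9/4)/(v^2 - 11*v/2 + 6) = (v - 3/2)/(v - 4)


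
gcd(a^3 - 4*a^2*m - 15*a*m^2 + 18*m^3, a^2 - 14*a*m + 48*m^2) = a - 6*m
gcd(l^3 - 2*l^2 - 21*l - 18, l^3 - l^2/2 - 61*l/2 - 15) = l - 6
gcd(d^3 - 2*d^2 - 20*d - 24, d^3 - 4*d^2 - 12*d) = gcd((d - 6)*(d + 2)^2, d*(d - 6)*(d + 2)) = d^2 - 4*d - 12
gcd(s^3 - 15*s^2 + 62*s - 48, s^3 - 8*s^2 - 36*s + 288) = s^2 - 14*s + 48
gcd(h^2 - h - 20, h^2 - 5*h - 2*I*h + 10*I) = h - 5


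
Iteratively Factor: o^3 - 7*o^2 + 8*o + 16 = (o - 4)*(o^2 - 3*o - 4) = (o - 4)*(o + 1)*(o - 4)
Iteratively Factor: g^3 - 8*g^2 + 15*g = (g - 5)*(g^2 - 3*g) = g*(g - 5)*(g - 3)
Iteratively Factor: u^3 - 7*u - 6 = (u - 3)*(u^2 + 3*u + 2) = (u - 3)*(u + 1)*(u + 2)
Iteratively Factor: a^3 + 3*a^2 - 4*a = (a + 4)*(a^2 - a) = (a - 1)*(a + 4)*(a)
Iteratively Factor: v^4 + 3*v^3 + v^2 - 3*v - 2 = (v - 1)*(v^3 + 4*v^2 + 5*v + 2) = (v - 1)*(v + 2)*(v^2 + 2*v + 1) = (v - 1)*(v + 1)*(v + 2)*(v + 1)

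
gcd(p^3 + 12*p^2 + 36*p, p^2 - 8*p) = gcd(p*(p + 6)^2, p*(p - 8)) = p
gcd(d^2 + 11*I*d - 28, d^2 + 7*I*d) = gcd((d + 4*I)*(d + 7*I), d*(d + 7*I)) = d + 7*I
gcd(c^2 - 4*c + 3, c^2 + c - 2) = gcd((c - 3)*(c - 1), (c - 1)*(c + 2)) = c - 1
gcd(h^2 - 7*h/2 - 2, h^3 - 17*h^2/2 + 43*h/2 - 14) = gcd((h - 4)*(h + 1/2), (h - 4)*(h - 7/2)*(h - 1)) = h - 4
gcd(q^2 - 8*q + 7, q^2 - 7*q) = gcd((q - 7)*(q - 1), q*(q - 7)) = q - 7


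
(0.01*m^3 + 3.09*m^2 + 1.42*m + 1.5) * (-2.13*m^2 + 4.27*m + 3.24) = -0.0213*m^5 - 6.539*m^4 + 10.2021*m^3 + 12.88*m^2 + 11.0058*m + 4.86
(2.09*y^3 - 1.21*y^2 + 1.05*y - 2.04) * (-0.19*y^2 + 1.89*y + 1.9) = -0.3971*y^5 + 4.18*y^4 + 1.4846*y^3 + 0.0731*y^2 - 1.8606*y - 3.876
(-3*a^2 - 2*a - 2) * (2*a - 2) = -6*a^3 + 2*a^2 + 4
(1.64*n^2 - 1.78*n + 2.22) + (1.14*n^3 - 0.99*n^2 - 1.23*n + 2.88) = 1.14*n^3 + 0.65*n^2 - 3.01*n + 5.1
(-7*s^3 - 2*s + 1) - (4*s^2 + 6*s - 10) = -7*s^3 - 4*s^2 - 8*s + 11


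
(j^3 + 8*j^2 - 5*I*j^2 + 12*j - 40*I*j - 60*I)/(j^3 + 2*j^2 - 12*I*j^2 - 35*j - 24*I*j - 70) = (j + 6)/(j - 7*I)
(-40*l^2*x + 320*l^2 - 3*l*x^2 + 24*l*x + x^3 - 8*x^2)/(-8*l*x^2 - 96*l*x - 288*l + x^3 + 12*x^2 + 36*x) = (5*l*x - 40*l + x^2 - 8*x)/(x^2 + 12*x + 36)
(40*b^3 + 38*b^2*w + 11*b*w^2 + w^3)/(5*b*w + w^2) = 8*b^2/w + 6*b + w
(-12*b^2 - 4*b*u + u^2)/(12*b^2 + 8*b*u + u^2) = (-6*b + u)/(6*b + u)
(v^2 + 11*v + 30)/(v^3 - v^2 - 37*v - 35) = (v + 6)/(v^2 - 6*v - 7)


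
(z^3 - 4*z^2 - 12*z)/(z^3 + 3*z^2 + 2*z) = (z - 6)/(z + 1)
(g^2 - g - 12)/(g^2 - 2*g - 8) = (g + 3)/(g + 2)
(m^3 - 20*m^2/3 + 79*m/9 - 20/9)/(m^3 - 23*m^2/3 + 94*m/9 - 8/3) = (m - 5)/(m - 6)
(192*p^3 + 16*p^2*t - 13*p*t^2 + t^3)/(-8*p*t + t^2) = -24*p^2/t - 5*p + t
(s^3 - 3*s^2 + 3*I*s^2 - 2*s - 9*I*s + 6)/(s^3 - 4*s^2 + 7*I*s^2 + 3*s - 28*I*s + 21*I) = (s^2 + 3*I*s - 2)/(s^2 + s*(-1 + 7*I) - 7*I)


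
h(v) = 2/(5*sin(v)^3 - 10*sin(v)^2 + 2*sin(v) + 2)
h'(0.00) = -1.00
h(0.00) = 1.00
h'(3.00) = -0.24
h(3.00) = 0.95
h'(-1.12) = -0.21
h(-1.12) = -0.17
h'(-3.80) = -18.70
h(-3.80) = 3.20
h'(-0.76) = -1.00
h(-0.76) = -0.35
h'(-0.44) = -21.63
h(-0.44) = -1.90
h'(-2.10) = 0.28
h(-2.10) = -0.19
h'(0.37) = 2.23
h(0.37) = 1.21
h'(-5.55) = 54.00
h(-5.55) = 5.58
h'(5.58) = -1.39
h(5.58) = -0.41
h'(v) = 2*(-15*sin(v)^2*cos(v) + 20*sin(v)*cos(v) - 2*cos(v))/(5*sin(v)^3 - 10*sin(v)^2 + 2*sin(v) + 2)^2 = 2*(-15*sin(v)^2 + 20*sin(v) - 2)*cos(v)/(5*sin(v)^3 - 10*sin(v)^2 + 2*sin(v) + 2)^2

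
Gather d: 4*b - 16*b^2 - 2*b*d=-16*b^2 - 2*b*d + 4*b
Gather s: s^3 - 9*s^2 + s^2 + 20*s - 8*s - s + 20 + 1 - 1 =s^3 - 8*s^2 + 11*s + 20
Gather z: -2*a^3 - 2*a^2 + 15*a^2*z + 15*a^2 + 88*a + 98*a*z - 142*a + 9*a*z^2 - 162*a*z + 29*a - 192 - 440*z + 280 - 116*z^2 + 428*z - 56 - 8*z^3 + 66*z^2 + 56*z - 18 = -2*a^3 + 13*a^2 - 25*a - 8*z^3 + z^2*(9*a - 50) + z*(15*a^2 - 64*a + 44) + 14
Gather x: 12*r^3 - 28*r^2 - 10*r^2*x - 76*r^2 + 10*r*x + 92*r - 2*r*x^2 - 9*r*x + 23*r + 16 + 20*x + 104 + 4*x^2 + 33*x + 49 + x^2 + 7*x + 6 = 12*r^3 - 104*r^2 + 115*r + x^2*(5 - 2*r) + x*(-10*r^2 + r + 60) + 175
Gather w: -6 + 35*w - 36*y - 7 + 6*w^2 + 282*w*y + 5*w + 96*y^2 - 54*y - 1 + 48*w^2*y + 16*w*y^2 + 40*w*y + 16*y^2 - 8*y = w^2*(48*y + 6) + w*(16*y^2 + 322*y + 40) + 112*y^2 - 98*y - 14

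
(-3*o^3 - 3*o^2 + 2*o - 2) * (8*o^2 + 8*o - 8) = -24*o^5 - 48*o^4 + 16*o^3 + 24*o^2 - 32*o + 16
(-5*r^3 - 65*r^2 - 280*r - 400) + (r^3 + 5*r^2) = -4*r^3 - 60*r^2 - 280*r - 400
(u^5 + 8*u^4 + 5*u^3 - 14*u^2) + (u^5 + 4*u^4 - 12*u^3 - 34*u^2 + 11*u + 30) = 2*u^5 + 12*u^4 - 7*u^3 - 48*u^2 + 11*u + 30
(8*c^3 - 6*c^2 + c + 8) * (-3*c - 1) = -24*c^4 + 10*c^3 + 3*c^2 - 25*c - 8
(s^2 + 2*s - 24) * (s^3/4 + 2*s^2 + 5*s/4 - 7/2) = s^5/4 + 5*s^4/2 - 3*s^3/4 - 49*s^2 - 37*s + 84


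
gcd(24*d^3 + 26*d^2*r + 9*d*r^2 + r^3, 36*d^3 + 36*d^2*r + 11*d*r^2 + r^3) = 6*d^2 + 5*d*r + r^2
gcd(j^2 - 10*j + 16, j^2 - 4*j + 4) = j - 2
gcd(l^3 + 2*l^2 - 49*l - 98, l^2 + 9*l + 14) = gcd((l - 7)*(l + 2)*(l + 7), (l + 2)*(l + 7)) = l^2 + 9*l + 14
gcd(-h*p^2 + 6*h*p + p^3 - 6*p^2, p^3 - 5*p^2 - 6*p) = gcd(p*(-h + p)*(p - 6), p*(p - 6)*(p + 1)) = p^2 - 6*p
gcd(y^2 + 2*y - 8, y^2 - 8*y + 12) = y - 2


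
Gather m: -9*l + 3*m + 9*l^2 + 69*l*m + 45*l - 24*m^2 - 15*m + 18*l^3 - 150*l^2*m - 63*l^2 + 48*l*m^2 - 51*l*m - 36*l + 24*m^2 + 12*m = 18*l^3 - 54*l^2 + 48*l*m^2 + m*(-150*l^2 + 18*l)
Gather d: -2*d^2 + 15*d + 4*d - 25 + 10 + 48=-2*d^2 + 19*d + 33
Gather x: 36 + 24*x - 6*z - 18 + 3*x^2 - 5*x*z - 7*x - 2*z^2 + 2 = 3*x^2 + x*(17 - 5*z) - 2*z^2 - 6*z + 20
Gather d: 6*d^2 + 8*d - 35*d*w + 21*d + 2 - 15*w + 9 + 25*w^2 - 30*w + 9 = 6*d^2 + d*(29 - 35*w) + 25*w^2 - 45*w + 20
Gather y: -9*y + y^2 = y^2 - 9*y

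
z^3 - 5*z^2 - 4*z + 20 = (z - 5)*(z - 2)*(z + 2)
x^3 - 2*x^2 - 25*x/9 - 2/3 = (x - 3)*(x + 1/3)*(x + 2/3)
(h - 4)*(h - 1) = h^2 - 5*h + 4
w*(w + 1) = w^2 + w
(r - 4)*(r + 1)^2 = r^3 - 2*r^2 - 7*r - 4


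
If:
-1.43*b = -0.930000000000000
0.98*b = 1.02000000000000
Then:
No Solution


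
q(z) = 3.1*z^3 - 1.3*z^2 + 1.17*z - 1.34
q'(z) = 9.3*z^2 - 2.6*z + 1.17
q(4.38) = 239.33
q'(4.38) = 168.20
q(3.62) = 132.92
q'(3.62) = 113.63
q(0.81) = 0.40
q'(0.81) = 5.17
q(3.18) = 88.92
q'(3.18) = 86.95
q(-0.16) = -1.57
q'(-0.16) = 1.82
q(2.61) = 47.97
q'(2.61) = 57.74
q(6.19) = 691.34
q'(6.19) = 341.42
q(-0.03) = -1.38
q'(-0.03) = 1.26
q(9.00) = 2163.79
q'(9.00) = 731.07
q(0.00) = -1.34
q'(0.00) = 1.17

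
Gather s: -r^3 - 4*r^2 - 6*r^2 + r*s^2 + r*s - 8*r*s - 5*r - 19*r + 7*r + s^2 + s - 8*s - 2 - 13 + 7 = -r^3 - 10*r^2 - 17*r + s^2*(r + 1) + s*(-7*r - 7) - 8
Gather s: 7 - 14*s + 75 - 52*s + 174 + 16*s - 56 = 200 - 50*s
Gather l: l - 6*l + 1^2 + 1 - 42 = -5*l - 40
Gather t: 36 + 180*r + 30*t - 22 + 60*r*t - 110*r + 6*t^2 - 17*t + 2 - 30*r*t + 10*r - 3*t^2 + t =80*r + 3*t^2 + t*(30*r + 14) + 16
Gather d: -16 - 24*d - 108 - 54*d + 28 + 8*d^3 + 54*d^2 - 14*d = 8*d^3 + 54*d^2 - 92*d - 96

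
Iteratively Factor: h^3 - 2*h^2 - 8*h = (h + 2)*(h^2 - 4*h) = h*(h + 2)*(h - 4)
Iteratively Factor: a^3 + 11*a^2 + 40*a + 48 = (a + 4)*(a^2 + 7*a + 12) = (a + 3)*(a + 4)*(a + 4)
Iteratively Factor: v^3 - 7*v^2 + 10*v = (v)*(v^2 - 7*v + 10) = v*(v - 5)*(v - 2)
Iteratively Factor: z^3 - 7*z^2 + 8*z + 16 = (z - 4)*(z^2 - 3*z - 4) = (z - 4)^2*(z + 1)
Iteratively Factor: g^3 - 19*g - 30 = (g + 2)*(g^2 - 2*g - 15) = (g - 5)*(g + 2)*(g + 3)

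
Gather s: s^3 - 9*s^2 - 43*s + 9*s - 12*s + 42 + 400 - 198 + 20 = s^3 - 9*s^2 - 46*s + 264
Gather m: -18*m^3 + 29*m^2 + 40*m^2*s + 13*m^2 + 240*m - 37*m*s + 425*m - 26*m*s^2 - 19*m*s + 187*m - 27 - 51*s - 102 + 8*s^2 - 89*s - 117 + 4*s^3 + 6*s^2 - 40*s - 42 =-18*m^3 + m^2*(40*s + 42) + m*(-26*s^2 - 56*s + 852) + 4*s^3 + 14*s^2 - 180*s - 288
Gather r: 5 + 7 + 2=14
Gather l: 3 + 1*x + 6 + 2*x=3*x + 9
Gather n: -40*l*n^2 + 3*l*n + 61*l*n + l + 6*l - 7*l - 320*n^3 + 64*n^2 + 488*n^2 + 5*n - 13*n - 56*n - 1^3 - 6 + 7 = -320*n^3 + n^2*(552 - 40*l) + n*(64*l - 64)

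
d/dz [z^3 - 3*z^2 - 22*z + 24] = 3*z^2 - 6*z - 22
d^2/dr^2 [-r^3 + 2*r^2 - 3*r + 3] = 4 - 6*r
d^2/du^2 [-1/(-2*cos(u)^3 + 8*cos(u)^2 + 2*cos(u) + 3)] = 2*((2*sin(u)^2*cos(u) - 8*sin(u)^2 + 11)*(-cos(u) - 32*cos(2*u) + 9*cos(3*u))/4 - 4*(-3*cos(u)^2 + 8*cos(u) + 1)^2*sin(u)^2)/(2*sin(u)^2*cos(u) - 8*sin(u)^2 + 11)^3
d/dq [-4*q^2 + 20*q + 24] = 20 - 8*q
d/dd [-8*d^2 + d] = 1 - 16*d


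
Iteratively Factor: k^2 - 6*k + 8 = (k - 4)*(k - 2)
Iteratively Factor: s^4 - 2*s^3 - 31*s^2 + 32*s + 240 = (s - 4)*(s^3 + 2*s^2 - 23*s - 60) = (s - 4)*(s + 4)*(s^2 - 2*s - 15) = (s - 4)*(s + 3)*(s + 4)*(s - 5)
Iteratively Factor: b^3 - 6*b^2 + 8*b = (b - 4)*(b^2 - 2*b) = b*(b - 4)*(b - 2)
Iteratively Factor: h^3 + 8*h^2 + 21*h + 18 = (h + 2)*(h^2 + 6*h + 9) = (h + 2)*(h + 3)*(h + 3)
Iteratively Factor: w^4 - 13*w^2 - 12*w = (w - 4)*(w^3 + 4*w^2 + 3*w) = w*(w - 4)*(w^2 + 4*w + 3) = w*(w - 4)*(w + 3)*(w + 1)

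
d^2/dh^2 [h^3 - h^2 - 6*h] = 6*h - 2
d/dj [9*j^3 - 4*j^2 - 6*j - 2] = 27*j^2 - 8*j - 6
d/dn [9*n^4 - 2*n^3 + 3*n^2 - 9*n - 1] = 36*n^3 - 6*n^2 + 6*n - 9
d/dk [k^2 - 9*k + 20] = 2*k - 9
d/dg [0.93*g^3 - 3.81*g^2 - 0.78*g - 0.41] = 2.79*g^2 - 7.62*g - 0.78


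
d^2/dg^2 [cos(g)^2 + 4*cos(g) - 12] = -4*cos(g) - 2*cos(2*g)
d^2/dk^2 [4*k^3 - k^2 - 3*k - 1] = 24*k - 2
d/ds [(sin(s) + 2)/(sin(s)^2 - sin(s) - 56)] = (-4*sin(s) + cos(s)^2 - 55)*cos(s)/(sin(s) + cos(s)^2 + 55)^2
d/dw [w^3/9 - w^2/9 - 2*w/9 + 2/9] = w^2/3 - 2*w/9 - 2/9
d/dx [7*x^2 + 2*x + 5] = 14*x + 2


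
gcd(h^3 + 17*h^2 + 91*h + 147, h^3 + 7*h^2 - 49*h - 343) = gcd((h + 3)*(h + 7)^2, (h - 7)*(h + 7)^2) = h^2 + 14*h + 49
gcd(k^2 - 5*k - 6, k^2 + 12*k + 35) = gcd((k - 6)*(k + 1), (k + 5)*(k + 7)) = 1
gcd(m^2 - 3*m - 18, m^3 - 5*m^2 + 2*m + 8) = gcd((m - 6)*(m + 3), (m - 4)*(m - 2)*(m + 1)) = 1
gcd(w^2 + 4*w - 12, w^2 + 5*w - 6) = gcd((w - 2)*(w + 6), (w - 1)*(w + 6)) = w + 6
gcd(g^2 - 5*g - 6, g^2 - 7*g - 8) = g + 1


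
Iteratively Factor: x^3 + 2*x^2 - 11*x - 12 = (x - 3)*(x^2 + 5*x + 4) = (x - 3)*(x + 1)*(x + 4)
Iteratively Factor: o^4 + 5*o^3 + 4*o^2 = (o)*(o^3 + 5*o^2 + 4*o) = o*(o + 1)*(o^2 + 4*o) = o*(o + 1)*(o + 4)*(o)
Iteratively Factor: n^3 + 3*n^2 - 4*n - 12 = (n - 2)*(n^2 + 5*n + 6) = (n - 2)*(n + 3)*(n + 2)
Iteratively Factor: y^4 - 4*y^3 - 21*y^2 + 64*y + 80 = (y - 5)*(y^3 + y^2 - 16*y - 16) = (y - 5)*(y + 1)*(y^2 - 16) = (y - 5)*(y + 1)*(y + 4)*(y - 4)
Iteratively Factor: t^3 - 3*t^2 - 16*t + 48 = (t + 4)*(t^2 - 7*t + 12) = (t - 4)*(t + 4)*(t - 3)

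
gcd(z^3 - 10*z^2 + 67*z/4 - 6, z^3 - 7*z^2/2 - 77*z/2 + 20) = z^2 - 17*z/2 + 4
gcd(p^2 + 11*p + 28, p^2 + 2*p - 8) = p + 4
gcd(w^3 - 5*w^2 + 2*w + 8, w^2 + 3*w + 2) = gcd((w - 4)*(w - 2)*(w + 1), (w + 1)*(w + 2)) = w + 1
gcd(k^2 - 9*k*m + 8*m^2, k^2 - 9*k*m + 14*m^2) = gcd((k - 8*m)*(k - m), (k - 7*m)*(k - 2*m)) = 1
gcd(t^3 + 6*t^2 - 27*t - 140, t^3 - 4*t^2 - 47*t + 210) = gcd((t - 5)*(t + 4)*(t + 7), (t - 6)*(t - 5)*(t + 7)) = t^2 + 2*t - 35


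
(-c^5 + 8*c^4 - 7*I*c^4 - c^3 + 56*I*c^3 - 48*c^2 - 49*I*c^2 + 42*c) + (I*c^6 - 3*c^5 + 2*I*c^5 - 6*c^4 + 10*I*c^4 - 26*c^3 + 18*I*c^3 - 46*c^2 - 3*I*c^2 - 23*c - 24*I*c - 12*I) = I*c^6 - 4*c^5 + 2*I*c^5 + 2*c^4 + 3*I*c^4 - 27*c^3 + 74*I*c^3 - 94*c^2 - 52*I*c^2 + 19*c - 24*I*c - 12*I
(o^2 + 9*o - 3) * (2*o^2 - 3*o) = 2*o^4 + 15*o^3 - 33*o^2 + 9*o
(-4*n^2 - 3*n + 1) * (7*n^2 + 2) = -28*n^4 - 21*n^3 - n^2 - 6*n + 2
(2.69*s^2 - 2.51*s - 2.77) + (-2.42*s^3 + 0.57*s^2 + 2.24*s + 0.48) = -2.42*s^3 + 3.26*s^2 - 0.27*s - 2.29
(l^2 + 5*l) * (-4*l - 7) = -4*l^3 - 27*l^2 - 35*l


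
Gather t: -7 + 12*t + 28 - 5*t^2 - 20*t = -5*t^2 - 8*t + 21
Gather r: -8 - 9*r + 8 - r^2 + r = -r^2 - 8*r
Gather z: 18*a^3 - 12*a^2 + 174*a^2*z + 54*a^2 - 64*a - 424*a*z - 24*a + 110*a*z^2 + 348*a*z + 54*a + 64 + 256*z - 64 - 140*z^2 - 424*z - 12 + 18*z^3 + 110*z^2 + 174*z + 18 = 18*a^3 + 42*a^2 - 34*a + 18*z^3 + z^2*(110*a - 30) + z*(174*a^2 - 76*a + 6) + 6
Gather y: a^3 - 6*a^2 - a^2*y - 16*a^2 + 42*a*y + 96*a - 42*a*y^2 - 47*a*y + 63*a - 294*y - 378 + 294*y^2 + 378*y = a^3 - 22*a^2 + 159*a + y^2*(294 - 42*a) + y*(-a^2 - 5*a + 84) - 378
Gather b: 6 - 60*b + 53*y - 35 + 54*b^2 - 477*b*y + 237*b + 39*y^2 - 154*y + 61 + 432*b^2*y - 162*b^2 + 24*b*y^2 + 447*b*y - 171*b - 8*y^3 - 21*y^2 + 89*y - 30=b^2*(432*y - 108) + b*(24*y^2 - 30*y + 6) - 8*y^3 + 18*y^2 - 12*y + 2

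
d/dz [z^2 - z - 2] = 2*z - 1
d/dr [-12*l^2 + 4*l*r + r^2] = 4*l + 2*r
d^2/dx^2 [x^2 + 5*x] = 2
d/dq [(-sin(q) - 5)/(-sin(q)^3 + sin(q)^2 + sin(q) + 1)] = (-2*sin(q)^3 - 14*sin(q)^2 + 10*sin(q) + 4)*cos(q)/(-sin(q)^3 + sin(q)^2 + sin(q) + 1)^2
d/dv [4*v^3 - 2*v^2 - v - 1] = 12*v^2 - 4*v - 1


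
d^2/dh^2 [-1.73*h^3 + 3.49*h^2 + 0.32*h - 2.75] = 6.98 - 10.38*h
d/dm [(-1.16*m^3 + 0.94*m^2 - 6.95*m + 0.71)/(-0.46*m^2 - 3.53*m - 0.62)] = (0.5336*m^4 + 8.1896*m^3 - 4.3576*m^2 - 0.5124*m + 6.8153)/(0.2116*m^4 + 3.2476*m^3 + 13.0313*m^2 + 4.3772*m + 0.3844)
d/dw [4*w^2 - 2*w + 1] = 8*w - 2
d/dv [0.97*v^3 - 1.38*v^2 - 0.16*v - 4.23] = 2.91*v^2 - 2.76*v - 0.16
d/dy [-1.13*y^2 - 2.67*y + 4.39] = -2.26*y - 2.67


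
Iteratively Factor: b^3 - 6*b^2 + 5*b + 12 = (b - 4)*(b^2 - 2*b - 3) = (b - 4)*(b + 1)*(b - 3)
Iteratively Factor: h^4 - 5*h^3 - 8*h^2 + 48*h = (h - 4)*(h^3 - h^2 - 12*h) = (h - 4)^2*(h^2 + 3*h) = h*(h - 4)^2*(h + 3)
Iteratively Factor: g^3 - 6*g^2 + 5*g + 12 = (g + 1)*(g^2 - 7*g + 12) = (g - 3)*(g + 1)*(g - 4)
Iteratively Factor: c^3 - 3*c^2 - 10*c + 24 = (c + 3)*(c^2 - 6*c + 8) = (c - 4)*(c + 3)*(c - 2)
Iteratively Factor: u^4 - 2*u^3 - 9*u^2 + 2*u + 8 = (u - 1)*(u^3 - u^2 - 10*u - 8) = (u - 1)*(u + 2)*(u^2 - 3*u - 4) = (u - 1)*(u + 1)*(u + 2)*(u - 4)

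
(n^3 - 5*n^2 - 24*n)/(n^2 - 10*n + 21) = n*(n^2 - 5*n - 24)/(n^2 - 10*n + 21)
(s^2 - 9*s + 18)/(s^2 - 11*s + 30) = (s - 3)/(s - 5)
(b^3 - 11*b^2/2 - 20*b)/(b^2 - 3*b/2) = (2*b^2 - 11*b - 40)/(2*b - 3)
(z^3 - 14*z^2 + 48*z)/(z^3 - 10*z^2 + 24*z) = (z - 8)/(z - 4)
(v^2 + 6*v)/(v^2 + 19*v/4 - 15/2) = 4*v/(4*v - 5)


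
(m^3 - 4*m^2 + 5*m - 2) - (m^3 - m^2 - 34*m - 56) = -3*m^2 + 39*m + 54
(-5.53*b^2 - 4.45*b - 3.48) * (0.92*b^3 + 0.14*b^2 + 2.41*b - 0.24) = -5.0876*b^5 - 4.8682*b^4 - 17.1519*b^3 - 9.8845*b^2 - 7.3188*b + 0.8352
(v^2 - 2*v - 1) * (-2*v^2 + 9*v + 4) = -2*v^4 + 13*v^3 - 12*v^2 - 17*v - 4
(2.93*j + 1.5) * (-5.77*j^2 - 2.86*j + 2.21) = -16.9061*j^3 - 17.0348*j^2 + 2.1853*j + 3.315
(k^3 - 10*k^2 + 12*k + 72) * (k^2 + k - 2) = k^5 - 9*k^4 + 104*k^2 + 48*k - 144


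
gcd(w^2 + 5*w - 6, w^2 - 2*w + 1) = w - 1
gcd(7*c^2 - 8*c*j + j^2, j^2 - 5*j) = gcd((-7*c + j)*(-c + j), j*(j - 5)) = 1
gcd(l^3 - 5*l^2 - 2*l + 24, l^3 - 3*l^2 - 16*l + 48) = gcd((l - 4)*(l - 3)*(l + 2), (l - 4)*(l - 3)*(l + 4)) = l^2 - 7*l + 12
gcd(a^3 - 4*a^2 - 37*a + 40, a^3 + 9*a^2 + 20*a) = a + 5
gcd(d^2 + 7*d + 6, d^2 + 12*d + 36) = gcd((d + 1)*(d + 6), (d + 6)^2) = d + 6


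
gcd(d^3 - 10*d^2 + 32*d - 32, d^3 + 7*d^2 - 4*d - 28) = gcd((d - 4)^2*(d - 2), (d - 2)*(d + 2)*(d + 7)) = d - 2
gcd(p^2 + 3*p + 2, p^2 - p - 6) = p + 2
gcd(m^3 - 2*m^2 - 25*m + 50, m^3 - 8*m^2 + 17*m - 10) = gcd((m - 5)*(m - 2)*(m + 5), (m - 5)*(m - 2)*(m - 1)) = m^2 - 7*m + 10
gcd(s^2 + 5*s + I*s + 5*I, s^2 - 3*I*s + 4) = s + I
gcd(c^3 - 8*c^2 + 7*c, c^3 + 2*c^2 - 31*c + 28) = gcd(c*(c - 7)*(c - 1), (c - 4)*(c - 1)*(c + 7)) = c - 1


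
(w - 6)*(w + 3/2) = w^2 - 9*w/2 - 9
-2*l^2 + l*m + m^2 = (-l + m)*(2*l + m)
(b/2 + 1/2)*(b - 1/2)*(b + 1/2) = b^3/2 + b^2/2 - b/8 - 1/8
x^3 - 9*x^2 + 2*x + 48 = (x - 8)*(x - 3)*(x + 2)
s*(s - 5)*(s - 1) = s^3 - 6*s^2 + 5*s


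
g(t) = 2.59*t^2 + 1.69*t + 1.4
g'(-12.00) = -60.47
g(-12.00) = 354.08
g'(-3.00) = -13.85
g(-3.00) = 19.64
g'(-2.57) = -11.62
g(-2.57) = 14.16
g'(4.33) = 24.12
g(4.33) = 57.28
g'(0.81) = 5.89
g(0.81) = 4.47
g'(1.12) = 7.49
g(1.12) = 6.54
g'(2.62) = 15.26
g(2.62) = 23.61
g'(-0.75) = -2.20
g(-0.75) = 1.59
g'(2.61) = 15.21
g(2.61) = 23.45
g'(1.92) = 11.64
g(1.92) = 14.19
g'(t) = 5.18*t + 1.69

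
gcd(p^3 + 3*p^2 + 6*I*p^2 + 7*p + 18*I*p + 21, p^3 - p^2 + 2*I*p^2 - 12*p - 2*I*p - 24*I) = p + 3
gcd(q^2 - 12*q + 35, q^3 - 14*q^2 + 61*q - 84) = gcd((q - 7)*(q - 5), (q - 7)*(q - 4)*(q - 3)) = q - 7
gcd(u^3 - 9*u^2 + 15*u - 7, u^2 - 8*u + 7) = u^2 - 8*u + 7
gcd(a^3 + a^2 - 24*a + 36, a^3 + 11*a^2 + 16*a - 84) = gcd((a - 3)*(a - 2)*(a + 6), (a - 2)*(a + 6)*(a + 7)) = a^2 + 4*a - 12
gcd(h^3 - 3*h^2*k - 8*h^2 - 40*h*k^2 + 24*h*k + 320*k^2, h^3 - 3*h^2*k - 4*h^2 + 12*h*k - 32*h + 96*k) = h - 8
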